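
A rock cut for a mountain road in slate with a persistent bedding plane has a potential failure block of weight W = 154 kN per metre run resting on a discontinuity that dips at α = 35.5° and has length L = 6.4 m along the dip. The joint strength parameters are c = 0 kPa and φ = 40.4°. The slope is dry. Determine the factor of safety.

Resolving the block weight along and normal to the plane and applying the Mohr–Coulomb strength on the joint:
N' = W cosα = 154·cos35.5° = 125.4 kN/m
Driving force T = W sinα = 154·sin35.5° = 89.4 kN/m
Resisting force R = c·L + N'·tanφ = 0·6.4 + 125.4·tan40.4° = 0.0 + 106.7 = 106.7 kN/m
FS = R / T = 106.7 / 89.4 = 1.193

FS = 1.19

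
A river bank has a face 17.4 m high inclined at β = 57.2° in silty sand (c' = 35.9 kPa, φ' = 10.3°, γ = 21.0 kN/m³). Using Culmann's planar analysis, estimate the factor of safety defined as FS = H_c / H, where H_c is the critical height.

H_c = (4c'/γ) · sinβ cosφ' / [1 − cos(β − φ')]
    = (4·35.9/21.0) · sin57.2°·cos10.3° / [1 − cos46.9°]
    = 6.838 · 0.8270 / 0.3167 = 17.86 m
FS = H_c / H = 17.86 / 17.4 = 1.026

FS = 1.03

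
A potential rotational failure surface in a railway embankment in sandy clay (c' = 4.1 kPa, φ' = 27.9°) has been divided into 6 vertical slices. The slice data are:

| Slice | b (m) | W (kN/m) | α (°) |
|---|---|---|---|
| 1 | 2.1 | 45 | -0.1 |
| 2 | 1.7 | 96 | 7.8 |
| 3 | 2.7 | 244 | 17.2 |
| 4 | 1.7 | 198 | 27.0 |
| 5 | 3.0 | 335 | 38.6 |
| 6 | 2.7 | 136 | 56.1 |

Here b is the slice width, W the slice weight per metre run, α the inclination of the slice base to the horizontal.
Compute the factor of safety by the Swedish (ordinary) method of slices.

FS = 1.09

Ordinary method of slices: FS = Σ[c'·Δl_i + (W_i cosα_i)·tanφ'] / Σ W_i sinα_i, with Δl_i = b_i / cosα_i.
Slice 1: Δl = 2.1/cos(-0.1°) = 2.100 m; N'_1 = 45·cos(-0.1°) = 45.0; c'Δl = 8.61; W sinα = -0.1
Slice 2: Δl = 1.7/cos7.8° = 1.716 m; N'_2 = 96·cos7.8° = 95.1; c'Δl = 7.04; W sinα = 13.0
Slice 3: Δl = 2.7/cos17.2° = 2.826 m; N'_3 = 244·cos17.2° = 233.1; c'Δl = 11.59; W sinα = 72.2
Slice 4: Δl = 1.7/cos27.0° = 1.908 m; N'_4 = 198·cos27.0° = 176.4; c'Δl = 7.82; W sinα = 89.9
Slice 5: Δl = 3.0/cos38.6° = 3.839 m; N'_5 = 335·cos38.6° = 261.8; c'Δl = 15.74; W sinα = 209.0
Slice 6: Δl = 2.7/cos56.1° = 4.841 m; N'_6 = 136·cos56.1° = 75.9; c'Δl = 19.85; W sinα = 112.9
Σc'Δl = 70.6 kN/m; ΣN' = 887.3 kN/m; ΣW sinα = 496.9 kN/m
Resisting = 70.6 + 887.3·tan27.9° = 70.6 + 469.8 = 540.4 kN/m
FS = 540.4 / 496.9 = 1.088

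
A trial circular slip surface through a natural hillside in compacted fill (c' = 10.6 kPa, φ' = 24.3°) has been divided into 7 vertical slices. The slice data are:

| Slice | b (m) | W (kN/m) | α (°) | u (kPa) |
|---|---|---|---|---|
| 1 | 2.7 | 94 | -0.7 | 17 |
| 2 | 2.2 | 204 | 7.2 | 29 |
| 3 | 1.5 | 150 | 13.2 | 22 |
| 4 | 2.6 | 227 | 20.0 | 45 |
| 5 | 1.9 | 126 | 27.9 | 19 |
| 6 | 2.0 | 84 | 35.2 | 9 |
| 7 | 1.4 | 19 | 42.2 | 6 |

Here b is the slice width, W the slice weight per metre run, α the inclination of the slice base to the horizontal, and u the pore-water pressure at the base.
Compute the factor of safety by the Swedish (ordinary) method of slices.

FS = 1.54

Ordinary method of slices: FS = Σ[c'·Δl_i + (W_i cosα_i − u_i·Δl_i)·tanφ'] / Σ W_i sinα_i, with Δl_i = b_i / cosα_i.
Slice 1: Δl = 2.7/cos(-0.7°) = 2.700 m; N'_1 = 94·cos(-0.7°) − 17·2.700 = 48.1; c'Δl = 28.62; W sinα = -1.1
Slice 2: Δl = 2.2/cos7.2° = 2.217 m; N'_2 = 204·cos7.2° − 29·2.217 = 138.1; c'Δl = 23.51; W sinα = 25.6
Slice 3: Δl = 1.5/cos13.2° = 1.541 m; N'_3 = 150·cos13.2° − 22·1.541 = 112.1; c'Δl = 16.33; W sinα = 34.3
Slice 4: Δl = 2.6/cos20.0° = 2.767 m; N'_4 = 227·cos20.0° − 45·2.767 = 88.8; c'Δl = 29.33; W sinα = 77.6
Slice 5: Δl = 1.9/cos27.9° = 2.150 m; N'_5 = 126·cos27.9° − 19·2.150 = 70.5; c'Δl = 22.79; W sinα = 59.0
Slice 6: Δl = 2.0/cos35.2° = 2.448 m; N'_6 = 84·cos35.2° − 9·2.448 = 46.6; c'Δl = 25.94; W sinα = 48.4
Slice 7: Δl = 1.4/cos42.2° = 1.890 m; N'_7 = 19·cos42.2° − 6·1.890 = 2.7; c'Δl = 20.03; W sinα = 12.8
Σc'Δl = 166.6 kN/m; ΣN' = 507.0 kN/m; ΣW sinα = 256.5 kN/m
Resisting = 166.6 + 507.0·tan24.3° = 166.6 + 228.9 = 395.5 kN/m
FS = 395.5 / 256.5 = 1.542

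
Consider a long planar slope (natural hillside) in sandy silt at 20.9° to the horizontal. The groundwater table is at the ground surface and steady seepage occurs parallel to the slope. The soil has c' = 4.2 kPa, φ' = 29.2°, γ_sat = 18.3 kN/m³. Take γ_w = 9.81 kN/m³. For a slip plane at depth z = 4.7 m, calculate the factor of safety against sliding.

With seepage parallel to the slope and the water table at the surface, the effective normal stress on the slip plane uses the buoyant unit weight γ' = γ_sat − γ_w while the driving shear stress uses γ_sat:
FS = [c' + γ' z cos²β tanφ'] / [γ_sat z sinβ cosβ]
γ' = 18.3 − 9.81 = 8.49 kN/m³
Numerator = 4.2 + 8.49·4.7·cos²20.9°·tan29.2° = 4.2 + 8.49·4.7·0.8727·0.5589 = 23.663 kPa
Denominator = 18.3·4.7·sin20.9°·cos20.9° = 18.3·4.7·0.3567·0.9342 = 28.664 kPa
FS = 23.663 / 28.664 = 0.826

FS = 0.83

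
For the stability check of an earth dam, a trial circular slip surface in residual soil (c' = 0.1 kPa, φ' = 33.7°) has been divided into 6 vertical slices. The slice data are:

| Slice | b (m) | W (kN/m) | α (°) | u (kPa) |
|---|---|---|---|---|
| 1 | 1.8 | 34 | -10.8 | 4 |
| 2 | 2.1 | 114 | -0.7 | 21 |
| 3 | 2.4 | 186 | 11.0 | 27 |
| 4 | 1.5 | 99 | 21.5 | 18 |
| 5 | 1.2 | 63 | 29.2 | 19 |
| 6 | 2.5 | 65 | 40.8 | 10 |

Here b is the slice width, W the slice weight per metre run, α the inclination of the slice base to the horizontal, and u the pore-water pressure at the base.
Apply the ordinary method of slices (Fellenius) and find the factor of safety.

Ordinary method of slices: FS = Σ[c'·Δl_i + (W_i cosα_i − u_i·Δl_i)·tanφ'] / Σ W_i sinα_i, with Δl_i = b_i / cosα_i.
Slice 1: Δl = 1.8/cos(-10.8°) = 1.832 m; N'_1 = 34·cos(-10.8°) − 4·1.832 = 26.1; c'Δl = 0.18; W sinα = -6.4
Slice 2: Δl = 2.1/cos(-0.7°) = 2.100 m; N'_2 = 114·cos(-0.7°) − 21·2.100 = 69.9; c'Δl = 0.21; W sinα = -1.4
Slice 3: Δl = 2.4/cos11.0° = 2.445 m; N'_3 = 186·cos11.0° − 27·2.445 = 116.6; c'Δl = 0.24; W sinα = 35.5
Slice 4: Δl = 1.5/cos21.5° = 1.612 m; N'_4 = 99·cos21.5° − 18·1.612 = 63.1; c'Δl = 0.16; W sinα = 36.3
Slice 5: Δl = 1.2/cos29.2° = 1.375 m; N'_5 = 63·cos29.2° − 19·1.375 = 28.9; c'Δl = 0.14; W sinα = 30.7
Slice 6: Δl = 2.5/cos40.8° = 3.303 m; N'_6 = 65·cos40.8° − 10·3.303 = 16.2; c'Δl = 0.33; W sinα = 42.5
Σc'Δl = 1.3 kN/m; ΣN' = 320.7 kN/m; ΣW sinα = 137.2 kN/m
Resisting = 1.3 + 320.7·tan33.7° = 1.3 + 213.9 = 215.1 kN/m
FS = 215.1 / 137.2 = 1.568

FS = 1.57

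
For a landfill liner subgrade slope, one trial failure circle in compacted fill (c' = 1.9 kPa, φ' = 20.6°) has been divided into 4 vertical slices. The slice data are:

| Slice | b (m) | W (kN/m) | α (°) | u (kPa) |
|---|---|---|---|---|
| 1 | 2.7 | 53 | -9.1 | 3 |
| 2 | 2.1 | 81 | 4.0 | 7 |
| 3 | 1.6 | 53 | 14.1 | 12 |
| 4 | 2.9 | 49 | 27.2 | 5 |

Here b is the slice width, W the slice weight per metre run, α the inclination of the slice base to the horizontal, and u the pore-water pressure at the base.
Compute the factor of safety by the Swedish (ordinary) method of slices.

FS = 2.52

Ordinary method of slices: FS = Σ[c'·Δl_i + (W_i cosα_i − u_i·Δl_i)·tanφ'] / Σ W_i sinα_i, with Δl_i = b_i / cosα_i.
Slice 1: Δl = 2.7/cos(-9.1°) = 2.734 m; N'_1 = 53·cos(-9.1°) − 3·2.734 = 44.1; c'Δl = 5.20; W sinα = -8.4
Slice 2: Δl = 2.1/cos4.0° = 2.105 m; N'_2 = 81·cos4.0° − 7·2.105 = 66.1; c'Δl = 4.00; W sinα = 5.7
Slice 3: Δl = 1.6/cos14.1° = 1.650 m; N'_3 = 53·cos14.1° − 12·1.650 = 31.6; c'Δl = 3.13; W sinα = 12.9
Slice 4: Δl = 2.9/cos27.2° = 3.261 m; N'_4 = 49·cos27.2° − 5·3.261 = 27.3; c'Δl = 6.20; W sinα = 22.4
Σc'Δl = 18.5 kN/m; ΣN' = 169.1 kN/m; ΣW sinα = 32.6 kN/m
Resisting = 18.5 + 169.1·tan20.6° = 18.5 + 63.6 = 82.1 kN/m
FS = 82.1 / 32.6 = 2.519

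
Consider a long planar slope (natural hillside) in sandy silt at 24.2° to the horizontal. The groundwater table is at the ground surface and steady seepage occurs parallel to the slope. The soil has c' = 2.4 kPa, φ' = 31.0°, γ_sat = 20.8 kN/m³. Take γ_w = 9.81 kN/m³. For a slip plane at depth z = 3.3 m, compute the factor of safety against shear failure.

With seepage parallel to the slope and the water table at the surface, the effective normal stress on the slip plane uses the buoyant unit weight γ' = γ_sat − γ_w while the driving shear stress uses γ_sat:
FS = [c' + γ' z cos²β tanφ'] / [γ_sat z sinβ cosβ]
γ' = 20.8 − 9.81 = 10.99 kN/m³
Numerator = 2.4 + 10.99·3.3·cos²24.2°·tan31.0° = 2.4 + 10.99·3.3·0.8320·0.6009 = 20.530 kPa
Denominator = 20.8·3.3·sin24.2°·cos24.2° = 20.8·3.3·0.4099·0.9121 = 25.664 kPa
FS = 20.530 / 25.664 = 0.800

FS = 0.80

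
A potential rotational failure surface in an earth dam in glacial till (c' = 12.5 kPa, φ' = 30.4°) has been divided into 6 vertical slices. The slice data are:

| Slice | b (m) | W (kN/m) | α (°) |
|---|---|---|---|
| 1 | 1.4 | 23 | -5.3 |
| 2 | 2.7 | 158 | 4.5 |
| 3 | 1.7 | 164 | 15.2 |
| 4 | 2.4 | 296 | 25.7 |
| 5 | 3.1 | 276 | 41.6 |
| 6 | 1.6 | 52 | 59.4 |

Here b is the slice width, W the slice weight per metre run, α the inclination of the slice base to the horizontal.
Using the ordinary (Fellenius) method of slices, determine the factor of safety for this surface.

Ordinary method of slices: FS = Σ[c'·Δl_i + (W_i cosα_i)·tanφ'] / Σ W_i sinα_i, with Δl_i = b_i / cosα_i.
Slice 1: Δl = 1.4/cos(-5.3°) = 1.406 m; N'_1 = 23·cos(-5.3°) = 22.9; c'Δl = 17.58; W sinα = -2.1
Slice 2: Δl = 2.7/cos4.5° = 2.708 m; N'_2 = 158·cos4.5° = 157.5; c'Δl = 33.85; W sinα = 12.4
Slice 3: Δl = 1.7/cos15.2° = 1.762 m; N'_3 = 164·cos15.2° = 158.3; c'Δl = 22.02; W sinα = 43.0
Slice 4: Δl = 2.4/cos25.7° = 2.663 m; N'_4 = 296·cos25.7° = 266.7; c'Δl = 33.29; W sinα = 128.4
Slice 5: Δl = 3.1/cos41.6° = 4.146 m; N'_5 = 276·cos41.6° = 206.4; c'Δl = 51.82; W sinα = 183.2
Slice 6: Δl = 1.6/cos59.4° = 3.143 m; N'_6 = 52·cos59.4° = 26.5; c'Δl = 39.29; W sinα = 44.8
Σc'Δl = 197.9 kN/m; ΣN' = 838.3 kN/m; ΣW sinα = 409.6 kN/m
Resisting = 197.9 + 838.3·tan30.4° = 197.9 + 491.8 = 689.7 kN/m
FS = 689.7 / 409.6 = 1.684

FS = 1.68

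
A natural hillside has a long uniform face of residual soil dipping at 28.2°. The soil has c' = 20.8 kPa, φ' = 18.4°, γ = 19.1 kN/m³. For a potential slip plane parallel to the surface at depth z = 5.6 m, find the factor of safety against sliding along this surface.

FS = 1.09

For an infinite slope with a slip plane parallel to the surface (no pore pressure): FS = [c' + γz cos²β tanφ'] / [γz sinβ cosβ].
γz = 19.1·5.6 = 106.96 kN/m²
Numerator = 20.8 + 106.96·cos²28.2°·tan18.4° = 20.8 + 106.96·0.7767·0.3327 = 48.436 kPa
Denominator = 106.96·sin28.2°·cos28.2° = 106.96·0.4726·0.8813 = 44.545 kPa
FS = 48.436 / 44.545 = 1.087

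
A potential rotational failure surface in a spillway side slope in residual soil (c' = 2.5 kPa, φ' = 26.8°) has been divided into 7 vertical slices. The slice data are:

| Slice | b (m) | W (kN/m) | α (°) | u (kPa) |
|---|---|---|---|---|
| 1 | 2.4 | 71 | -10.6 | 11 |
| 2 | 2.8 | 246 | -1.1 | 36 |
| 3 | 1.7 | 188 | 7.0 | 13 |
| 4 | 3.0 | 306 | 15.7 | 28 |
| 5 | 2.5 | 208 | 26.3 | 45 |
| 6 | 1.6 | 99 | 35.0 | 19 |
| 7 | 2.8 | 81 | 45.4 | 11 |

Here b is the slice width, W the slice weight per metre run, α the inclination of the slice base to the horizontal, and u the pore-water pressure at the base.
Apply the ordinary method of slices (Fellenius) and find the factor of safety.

Ordinary method of slices: FS = Σ[c'·Δl_i + (W_i cosα_i − u_i·Δl_i)·tanφ'] / Σ W_i sinα_i, with Δl_i = b_i / cosα_i.
Slice 1: Δl = 2.4/cos(-10.6°) = 2.442 m; N'_1 = 71·cos(-10.6°) − 11·2.442 = 42.9; c'Δl = 6.10; W sinα = -13.1
Slice 2: Δl = 2.8/cos(-1.1°) = 2.801 m; N'_2 = 246·cos(-1.1°) − 36·2.801 = 145.1; c'Δl = 7.00; W sinα = -4.7
Slice 3: Δl = 1.7/cos7.0° = 1.713 m; N'_3 = 188·cos7.0° − 13·1.713 = 164.3; c'Δl = 4.28; W sinα = 22.9
Slice 4: Δl = 3.0/cos15.7° = 3.116 m; N'_4 = 306·cos15.7° − 28·3.116 = 207.3; c'Δl = 7.79; W sinα = 82.8
Slice 5: Δl = 2.5/cos26.3° = 2.789 m; N'_5 = 208·cos26.3° − 45·2.789 = 61.0; c'Δl = 6.97; W sinα = 92.2
Slice 6: Δl = 1.6/cos35.0° = 1.953 m; N'_6 = 99·cos35.0° − 19·1.953 = 44.0; c'Δl = 4.88; W sinα = 56.8
Slice 7: Δl = 2.8/cos45.4° = 3.988 m; N'_7 = 81·cos45.4° − 11·3.988 = 13.0; c'Δl = 9.97; W sinα = 57.7
Σc'Δl = 47.0 kN/m; ΣN' = 677.7 kN/m; ΣW sinα = 294.5 kN/m
Resisting = 47.0 + 677.7·tan26.8° = 47.0 + 342.3 = 389.3 kN/m
FS = 389.3 / 294.5 = 1.322

FS = 1.32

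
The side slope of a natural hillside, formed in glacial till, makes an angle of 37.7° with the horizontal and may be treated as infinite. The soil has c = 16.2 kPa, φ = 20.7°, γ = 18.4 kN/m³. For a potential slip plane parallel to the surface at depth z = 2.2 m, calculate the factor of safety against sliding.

For an infinite slope with a slip plane parallel to the surface (no pore pressure): FS = [c + γz cos²β tanφ] / [γz sinβ cosβ].
γz = 18.4·2.2 = 40.48 kN/m²
Numerator = 16.2 + 40.48·cos²37.7°·tan20.7° = 16.2 + 40.48·0.6260·0.3779 = 25.776 kPa
Denominator = 40.48·sin37.7°·cos37.7° = 40.48·0.6115·0.7912 = 19.586 kPa
FS = 25.776 / 19.586 = 1.316

FS = 1.32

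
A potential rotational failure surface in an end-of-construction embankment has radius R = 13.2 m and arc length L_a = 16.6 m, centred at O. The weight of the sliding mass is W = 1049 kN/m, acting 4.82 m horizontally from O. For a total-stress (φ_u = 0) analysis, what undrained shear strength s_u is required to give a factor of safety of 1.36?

s_u = 31.4 kPa

FS = s_u·L_a·R / (W·d), so s_u = FS·W·d / (L_a·R).
s_u = 1.36·1049·4.82 / (16.60·13.2) = 6876.4 / 219.12 = 31.38 kPa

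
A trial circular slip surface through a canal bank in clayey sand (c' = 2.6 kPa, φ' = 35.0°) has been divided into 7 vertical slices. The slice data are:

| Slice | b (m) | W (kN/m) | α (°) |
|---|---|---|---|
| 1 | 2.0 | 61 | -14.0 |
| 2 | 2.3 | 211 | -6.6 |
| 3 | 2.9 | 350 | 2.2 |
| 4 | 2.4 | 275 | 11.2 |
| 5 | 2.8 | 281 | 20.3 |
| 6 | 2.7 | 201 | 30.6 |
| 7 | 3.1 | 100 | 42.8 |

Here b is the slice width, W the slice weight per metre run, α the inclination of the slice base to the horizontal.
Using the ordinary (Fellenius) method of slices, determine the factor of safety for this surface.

FS = 3.49

Ordinary method of slices: FS = Σ[c'·Δl_i + (W_i cosα_i)·tanφ'] / Σ W_i sinα_i, with Δl_i = b_i / cosα_i.
Slice 1: Δl = 2.0/cos(-14.0°) = 2.061 m; N'_1 = 61·cos(-14.0°) = 59.2; c'Δl = 5.36; W sinα = -14.8
Slice 2: Δl = 2.3/cos(-6.6°) = 2.315 m; N'_2 = 211·cos(-6.6°) = 209.6; c'Δl = 6.02; W sinα = -24.3
Slice 3: Δl = 2.9/cos2.2° = 2.902 m; N'_3 = 350·cos2.2° = 349.7; c'Δl = 7.55; W sinα = 13.4
Slice 4: Δl = 2.4/cos11.2° = 2.447 m; N'_4 = 275·cos11.2° = 269.8; c'Δl = 6.36; W sinα = 53.4
Slice 5: Δl = 2.8/cos20.3° = 2.985 m; N'_5 = 281·cos20.3° = 263.5; c'Δl = 7.76; W sinα = 97.5
Slice 6: Δl = 2.7/cos30.6° = 3.137 m; N'_6 = 201·cos30.6° = 173.0; c'Δl = 8.16; W sinα = 102.3
Slice 7: Δl = 3.1/cos42.8° = 4.225 m; N'_7 = 100·cos42.8° = 73.4; c'Δl = 10.98; W sinα = 67.9
Σc'Δl = 52.2 kN/m; ΣN' = 1398.2 kN/m; ΣW sinα = 295.6 kN/m
Resisting = 52.2 + 1398.2·tan35.0° = 52.2 + 979.0 = 1031.2 kN/m
FS = 1031.2 / 295.6 = 3.489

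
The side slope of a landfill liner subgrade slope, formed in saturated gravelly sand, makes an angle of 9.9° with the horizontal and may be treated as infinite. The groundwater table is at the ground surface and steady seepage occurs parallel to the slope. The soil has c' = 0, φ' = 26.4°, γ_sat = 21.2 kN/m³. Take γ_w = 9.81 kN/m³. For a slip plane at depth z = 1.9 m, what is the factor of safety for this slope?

FS = 1.53

With seepage parallel to the slope and the water table at the surface, the effective normal stress on the slip plane uses the buoyant unit weight γ' = γ_sat − γ_w while the driving shear stress uses γ_sat:
FS = [c' + γ' z cos²β tanφ'] / [γ_sat z sinβ cosβ]
(For c' = 0 this reduces to FS = (γ'/γ_sat)·tanφ'/tanβ.)
γ' = 21.2 − 9.81 = 11.39 kN/m³
Numerator = 0.0 + 11.39·1.9·cos²9.9°·tan26.4° = 0.0 + 11.39·1.9·0.9704·0.4964 = 10.425 kPa
Denominator = 21.2·1.9·sin9.9°·cos9.9° = 21.2·1.9·0.1719·0.9851 = 6.822 kPa
FS = 10.425 / 6.822 = 1.528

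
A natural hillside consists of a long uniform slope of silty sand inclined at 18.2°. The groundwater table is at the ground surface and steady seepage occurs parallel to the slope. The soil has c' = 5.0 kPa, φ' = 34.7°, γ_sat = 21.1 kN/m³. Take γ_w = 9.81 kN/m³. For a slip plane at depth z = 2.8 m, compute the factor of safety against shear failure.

With seepage parallel to the slope and the water table at the surface, the effective normal stress on the slip plane uses the buoyant unit weight γ' = γ_sat − γ_w while the driving shear stress uses γ_sat:
FS = [c' + γ' z cos²β tanφ'] / [γ_sat z sinβ cosβ]
γ' = 21.1 − 9.81 = 11.29 kN/m³
Numerator = 5.0 + 11.29·2.8·cos²18.2°·tan34.7° = 5.0 + 11.29·2.8·0.9024·0.6924 = 24.754 kPa
Denominator = 21.1·2.8·sin18.2°·cos18.2° = 21.1·2.8·0.3123·0.9500 = 17.530 kPa
FS = 24.754 / 17.530 = 1.412

FS = 1.41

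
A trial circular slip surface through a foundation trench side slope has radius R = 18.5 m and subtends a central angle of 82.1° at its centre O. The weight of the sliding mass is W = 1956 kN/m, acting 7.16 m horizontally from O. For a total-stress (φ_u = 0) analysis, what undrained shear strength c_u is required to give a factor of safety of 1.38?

c_u = 39.4 kPa

FS = c_u·L_a·R / (W·d), so c_u = FS·W·d / (L_a·R).
Arc length L_a = R·θ = 18.5·(82.1°·π/180) = 18.5·1.4329 = 26.51 m
c_u = 1.38·1956·7.16 / (26.51·18.5) = 19326.8 / 490.42 = 39.41 kPa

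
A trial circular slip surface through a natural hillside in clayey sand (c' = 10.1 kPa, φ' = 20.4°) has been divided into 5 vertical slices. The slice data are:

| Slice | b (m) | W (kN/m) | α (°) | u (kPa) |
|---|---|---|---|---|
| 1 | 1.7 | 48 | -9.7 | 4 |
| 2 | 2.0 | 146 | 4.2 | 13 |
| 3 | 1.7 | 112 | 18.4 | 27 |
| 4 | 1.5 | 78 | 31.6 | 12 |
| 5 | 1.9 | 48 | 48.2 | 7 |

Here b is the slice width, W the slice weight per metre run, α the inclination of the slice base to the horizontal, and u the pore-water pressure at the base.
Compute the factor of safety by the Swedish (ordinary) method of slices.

Ordinary method of slices: FS = Σ[c'·Δl_i + (W_i cosα_i − u_i·Δl_i)·tanφ'] / Σ W_i sinα_i, with Δl_i = b_i / cosα_i.
Slice 1: Δl = 1.7/cos(-9.7°) = 1.725 m; N'_1 = 48·cos(-9.7°) − 4·1.725 = 40.4; c'Δl = 17.42; W sinα = -8.1
Slice 2: Δl = 2.0/cos4.2° = 2.005 m; N'_2 = 146·cos4.2° − 13·2.005 = 119.5; c'Δl = 20.25; W sinα = 10.7
Slice 3: Δl = 1.7/cos18.4° = 1.792 m; N'_3 = 112·cos18.4° − 27·1.792 = 57.9; c'Δl = 18.10; W sinα = 35.4
Slice 4: Δl = 1.5/cos31.6° = 1.761 m; N'_4 = 78·cos31.6° − 12·1.761 = 45.3; c'Δl = 17.79; W sinα = 40.9
Slice 5: Δl = 1.9/cos48.2° = 2.851 m; N'_5 = 48·cos48.2° − 7·2.851 = 12.0; c'Δl = 28.79; W sinα = 35.8
Σc'Δl = 102.3 kN/m; ΣN' = 275.2 kN/m; ΣW sinα = 114.6 kN/m
Resisting = 102.3 + 275.2·tan20.4° = 102.3 + 102.3 = 204.7 kN/m
FS = 204.7 / 114.6 = 1.786

FS = 1.79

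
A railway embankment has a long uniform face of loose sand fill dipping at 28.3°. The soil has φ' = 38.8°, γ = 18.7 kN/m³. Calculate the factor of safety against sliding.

For a dry cohesionless infinite slope the factor of safety is FS = tanφ' / tanβ.
FS = tan38.8° / tan28.3° = 0.8040 / 0.5384 = 1.493

FS = 1.49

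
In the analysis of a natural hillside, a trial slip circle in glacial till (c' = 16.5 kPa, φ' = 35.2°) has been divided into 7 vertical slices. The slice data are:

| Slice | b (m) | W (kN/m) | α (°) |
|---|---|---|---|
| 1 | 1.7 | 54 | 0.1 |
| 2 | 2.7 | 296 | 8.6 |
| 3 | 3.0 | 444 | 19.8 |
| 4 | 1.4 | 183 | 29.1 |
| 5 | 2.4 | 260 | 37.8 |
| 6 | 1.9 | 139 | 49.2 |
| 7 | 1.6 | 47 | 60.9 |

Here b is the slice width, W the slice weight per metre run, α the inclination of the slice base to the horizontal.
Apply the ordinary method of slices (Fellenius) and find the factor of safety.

FS = 2.00

Ordinary method of slices: FS = Σ[c'·Δl_i + (W_i cosα_i)·tanφ'] / Σ W_i sinα_i, with Δl_i = b_i / cosα_i.
Slice 1: Δl = 1.7/cos0.1° = 1.700 m; N'_1 = 54·cos0.1° = 54.0; c'Δl = 28.05; W sinα = 0.1
Slice 2: Δl = 2.7/cos8.6° = 2.731 m; N'_2 = 296·cos8.6° = 292.7; c'Δl = 45.06; W sinα = 44.3
Slice 3: Δl = 3.0/cos19.8° = 3.189 m; N'_3 = 444·cos19.8° = 417.8; c'Δl = 52.61; W sinα = 150.4
Slice 4: Δl = 1.4/cos29.1° = 1.602 m; N'_4 = 183·cos29.1° = 159.9; c'Δl = 26.44; W sinα = 89.0
Slice 5: Δl = 2.4/cos37.8° = 3.037 m; N'_5 = 260·cos37.8° = 205.4; c'Δl = 50.12; W sinα = 159.4
Slice 6: Δl = 1.9/cos49.2° = 2.908 m; N'_6 = 139·cos49.2° = 90.8; c'Δl = 47.98; W sinα = 105.2
Slice 7: Δl = 1.6/cos60.9° = 3.290 m; N'_7 = 47·cos60.9° = 22.9; c'Δl = 54.28; W sinα = 41.1
Σc'Δl = 304.5 kN/m; ΣN' = 1243.4 kN/m; ΣW sinα = 589.4 kN/m
Resisting = 304.5 + 1243.4·tan35.2° = 304.5 + 877.2 = 1181.7 kN/m
FS = 1181.7 / 589.4 = 2.005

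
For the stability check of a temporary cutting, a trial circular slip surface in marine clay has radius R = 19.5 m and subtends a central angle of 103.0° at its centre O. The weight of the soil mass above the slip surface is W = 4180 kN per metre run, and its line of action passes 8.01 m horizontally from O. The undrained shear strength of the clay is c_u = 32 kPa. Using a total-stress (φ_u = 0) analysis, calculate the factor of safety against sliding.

FS = 0.65

Taking moments about the centre O, the resisting moment is provided by the undrained shear strength acting along the arc:
Arc length L_a = R·θ = 19.5·(103.0°·π/180) = 19.5·1.7977 = 35.05 m
M_R = c_u·L_a·R = 32·35.05·19.5 = 21874.3 kN·m/m
M_D = W·d = 4180·8.01 = 33481.8 kN·m/m
FS = M_R / M_D = 21874.3 / 33481.8 = 0.653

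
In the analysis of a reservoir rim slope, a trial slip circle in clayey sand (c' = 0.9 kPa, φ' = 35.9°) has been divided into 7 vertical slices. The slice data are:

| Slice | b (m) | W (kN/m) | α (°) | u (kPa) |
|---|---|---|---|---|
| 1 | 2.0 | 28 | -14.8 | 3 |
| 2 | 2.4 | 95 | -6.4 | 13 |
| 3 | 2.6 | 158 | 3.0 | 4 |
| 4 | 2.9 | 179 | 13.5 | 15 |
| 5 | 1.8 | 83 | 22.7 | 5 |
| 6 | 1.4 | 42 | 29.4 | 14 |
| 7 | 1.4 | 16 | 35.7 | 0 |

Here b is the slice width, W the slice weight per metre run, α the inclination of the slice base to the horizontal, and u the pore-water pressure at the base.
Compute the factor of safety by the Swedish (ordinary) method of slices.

FS = 3.64

Ordinary method of slices: FS = Σ[c'·Δl_i + (W_i cosα_i − u_i·Δl_i)·tanφ'] / Σ W_i sinα_i, with Δl_i = b_i / cosα_i.
Slice 1: Δl = 2.0/cos(-14.8°) = 2.069 m; N'_1 = 28·cos(-14.8°) − 3·2.069 = 20.9; c'Δl = 1.86; W sinα = -7.2
Slice 2: Δl = 2.4/cos(-6.4°) = 2.415 m; N'_2 = 95·cos(-6.4°) − 13·2.415 = 63.0; c'Δl = 2.17; W sinα = -10.6
Slice 3: Δl = 2.6/cos3.0° = 2.604 m; N'_3 = 158·cos3.0° − 4·2.604 = 147.4; c'Δl = 2.34; W sinα = 8.3
Slice 4: Δl = 2.9/cos13.5° = 2.982 m; N'_4 = 179·cos13.5° − 15·2.982 = 129.3; c'Δl = 2.68; W sinα = 41.8
Slice 5: Δl = 1.8/cos22.7° = 1.951 m; N'_5 = 83·cos22.7° − 5·1.951 = 66.8; c'Δl = 1.76; W sinα = 32.0
Slice 6: Δl = 1.4/cos29.4° = 1.607 m; N'_6 = 42·cos29.4° − 14·1.607 = 14.1; c'Δl = 1.45; W sinα = 20.6
Slice 7: Δl = 1.4/cos35.7° = 1.724 m; N'_7 = 16·cos35.7° − 0·1.724 = 13.0; c'Δl = 1.55; W sinα = 9.3
Σc'Δl = 13.8 kN/m; ΣN' = 454.5 kN/m; ΣW sinα = 94.3 kN/m
Resisting = 13.8 + 454.5·tan35.9° = 13.8 + 329.0 = 342.8 kN/m
FS = 342.8 / 94.3 = 3.635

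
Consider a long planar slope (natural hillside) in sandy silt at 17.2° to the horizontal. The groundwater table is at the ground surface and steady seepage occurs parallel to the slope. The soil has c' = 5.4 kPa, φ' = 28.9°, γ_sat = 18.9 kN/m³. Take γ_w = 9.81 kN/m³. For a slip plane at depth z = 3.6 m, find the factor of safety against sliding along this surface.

With seepage parallel to the slope and the water table at the surface, the effective normal stress on the slip plane uses the buoyant unit weight γ' = γ_sat − γ_w while the driving shear stress uses γ_sat:
FS = [c' + γ' z cos²β tanφ'] / [γ_sat z sinβ cosβ]
γ' = 18.9 − 9.81 = 9.09 kN/m³
Numerator = 5.4 + 9.09·3.6·cos²17.2°·tan28.9° = 5.4 + 9.09·3.6·0.9126·0.5520 = 21.885 kPa
Denominator = 18.9·3.6·sin17.2°·cos17.2° = 18.9·3.6·0.2957·0.9553 = 19.220 kPa
FS = 21.885 / 19.220 = 1.139

FS = 1.14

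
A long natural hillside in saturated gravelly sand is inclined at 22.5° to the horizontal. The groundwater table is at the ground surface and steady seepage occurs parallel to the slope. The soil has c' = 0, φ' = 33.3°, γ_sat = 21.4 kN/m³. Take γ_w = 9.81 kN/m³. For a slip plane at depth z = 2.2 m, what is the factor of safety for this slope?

With seepage parallel to the slope and the water table at the surface, the effective normal stress on the slip plane uses the buoyant unit weight γ' = γ_sat − γ_w while the driving shear stress uses γ_sat:
FS = [c' + γ' z cos²β tanφ'] / [γ_sat z sinβ cosβ]
(For c' = 0 this reduces to FS = (γ'/γ_sat)·tanφ'/tanβ.)
γ' = 21.4 − 9.81 = 11.59 kN/m³
Numerator = 0.0 + 11.59·2.2·cos²22.5°·tan33.3° = 0.0 + 11.59·2.2·0.8536·0.6569 = 14.296 kPa
Denominator = 21.4·2.2·sin22.5°·cos22.5° = 21.4·2.2·0.3827·0.9239 = 16.645 kPa
FS = 14.296 / 16.645 = 0.859

FS = 0.86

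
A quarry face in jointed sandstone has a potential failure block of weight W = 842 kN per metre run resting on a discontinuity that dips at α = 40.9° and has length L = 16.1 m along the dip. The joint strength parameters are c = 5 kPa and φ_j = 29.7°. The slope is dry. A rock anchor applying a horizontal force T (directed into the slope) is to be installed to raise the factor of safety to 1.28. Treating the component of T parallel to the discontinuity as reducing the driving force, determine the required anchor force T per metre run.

Resolving forces along and normal to the sliding plane, with the horizontal anchor force T adding T·sinα to the effective normal force and T·cosα acting up the plane against the driving force:
FS = [cL + (W cosα + T sinα) tanφ_j] / [W sinα − T cosα]
Without the anchor: N' = 636.4 kN/m, driving T_d = 551.3 kN/m, resisting R = 5·16.1 + 636.4·tan29.7° = 443.5 kN/m, FS = 0.80.
Setting FS = 1.28 and solving for T:
1.28·(551.3 − T cos40.9°) = 443.5 + T sin40.9°·tan29.7°
T·(sin40.9°·tan29.7° + 1.28·cos40.9°) = 1.28·551.3 − 443.5
T·(0.6547·0.5704 + 1.28·0.7559) = 705.7 − 443.5 = 262.1
T·1.3410 = 262.1
T = 195.5 kN/m

T = 195 kN/m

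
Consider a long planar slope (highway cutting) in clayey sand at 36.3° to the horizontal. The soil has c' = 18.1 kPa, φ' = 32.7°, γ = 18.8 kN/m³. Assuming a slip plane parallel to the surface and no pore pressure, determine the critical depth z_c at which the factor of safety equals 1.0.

Setting FS = 1.00 in FS = [c' + γz cos²β tanφ'] / [γz sinβ cosβ] and solving for z:
z = c' / [γ cosβ (FS·sinβ − cosβ·tanφ')]
  = 18.1 / [18.8·cos36.3°·(1.00·sin36.3° − cos36.3°·tan32.7°)]
  = 18.1 / [18.8·0.8059·(1.00·0.5920 − 0.8059·0.6420)]
  = 18.1 / 1.1305 = 16.010 m

z_c = 16.01 m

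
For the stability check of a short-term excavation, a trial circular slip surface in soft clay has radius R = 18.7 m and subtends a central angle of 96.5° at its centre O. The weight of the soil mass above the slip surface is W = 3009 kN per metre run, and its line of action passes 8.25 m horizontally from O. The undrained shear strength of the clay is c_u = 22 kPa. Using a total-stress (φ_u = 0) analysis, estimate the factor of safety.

Taking moments about the centre O, the resisting moment is provided by the undrained shear strength acting along the arc:
Arc length L_a = R·θ = 18.7·(96.5°·π/180) = 18.7·1.6842 = 31.50 m
M_R = c_u·L_a·R = 22·31.50·18.7 = 12957.2 kN·m/m
M_D = W·d = 3009·8.25 = 24824.2 kN·m/m
FS = M_R / M_D = 12957.2 / 24824.2 = 0.522

FS = 0.52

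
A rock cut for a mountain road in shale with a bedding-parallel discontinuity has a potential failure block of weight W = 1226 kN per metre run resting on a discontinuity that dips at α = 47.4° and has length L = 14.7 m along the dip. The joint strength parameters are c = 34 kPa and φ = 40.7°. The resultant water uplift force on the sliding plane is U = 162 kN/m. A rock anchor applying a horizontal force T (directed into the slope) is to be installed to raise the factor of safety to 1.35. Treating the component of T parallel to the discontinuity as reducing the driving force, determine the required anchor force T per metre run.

Resolving forces along and normal to the sliding plane, with the horizontal anchor force T adding T·sinα to the effective normal force and T·cosα acting up the plane against the driving force:
FS = [cL + (W cosα − U + T sinα) tanφ] / [W sinα − T cosα]
Without the anchor: N' = 667.8 kN/m, driving T_d = 902.5 kN/m, resisting R = 34·14.7 + 667.8·tan40.7° = 1074.2 kN/m, FS = 1.19.
Setting FS = 1.35 and solving for T:
1.35·(902.5 − T cos47.4°) = 1074.2 + T sin47.4°·tan40.7°
T·(sin47.4°·tan40.7° + 1.35·cos47.4°) = 1.35·902.5 − 1074.2
T·(0.7361·0.8601 + 1.35·0.6769) = 1218.3 − 1074.2 = 144.1
T·1.5469 = 144.1
T = 93.1 kN/m

T = 93 kN/m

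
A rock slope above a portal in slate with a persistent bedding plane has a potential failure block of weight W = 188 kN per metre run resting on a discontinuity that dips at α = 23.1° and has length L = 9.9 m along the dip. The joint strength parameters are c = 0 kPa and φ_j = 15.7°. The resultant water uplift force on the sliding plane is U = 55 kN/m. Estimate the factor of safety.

Resolving the block weight along and normal to the plane and applying the Mohr–Coulomb strength on the joint:
N' = W cosα − U = 188·cos23.1° − 55 = 117.9 kN/m
Driving force T = W sinα = 188·sin23.1° = 73.8 kN/m
Resisting force R = c·L + N'·tanφ_j = 0·9.9 + 117.9·tan15.7° = 0.0 + 33.1 = 33.1 kN/m
FS = R / T = 33.1 / 73.8 = 0.449

FS = 0.45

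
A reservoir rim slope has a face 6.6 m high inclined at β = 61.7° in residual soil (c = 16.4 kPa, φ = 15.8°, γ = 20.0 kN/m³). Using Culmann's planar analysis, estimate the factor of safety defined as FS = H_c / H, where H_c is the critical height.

H_c = (4c/γ) · sinβ cosφ / [1 − cos(β − φ)]
    = (4·16.4/20.0) · sin61.7°·cos15.8° / [1 − cos45.9°]
    = 3.280 · 0.8472 / 0.3041 = 9.14 m
FS = H_c / H = 9.14 / 6.6 = 1.385

FS = 1.38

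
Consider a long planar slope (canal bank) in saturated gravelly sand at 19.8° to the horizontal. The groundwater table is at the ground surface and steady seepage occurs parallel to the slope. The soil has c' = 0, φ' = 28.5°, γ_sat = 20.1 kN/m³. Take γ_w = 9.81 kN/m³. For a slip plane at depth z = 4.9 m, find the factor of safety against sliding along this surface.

With seepage parallel to the slope and the water table at the surface, the effective normal stress on the slip plane uses the buoyant unit weight γ' = γ_sat − γ_w while the driving shear stress uses γ_sat:
FS = [c' + γ' z cos²β tanφ'] / [γ_sat z sinβ cosβ]
(For c' = 0 this reduces to FS = (γ'/γ_sat)·tanφ'/tanβ.)
γ' = 20.1 − 9.81 = 10.29 kN/m³
Numerator = 0.0 + 10.29·4.9·cos²19.8°·tan28.5° = 0.0 + 10.29·4.9·0.8853·0.5430 = 24.235 kPa
Denominator = 20.1·4.9·sin19.8°·cos19.8° = 20.1·4.9·0.3387·0.9409 = 31.390 kPa
FS = 24.235 / 31.390 = 0.772

FS = 0.77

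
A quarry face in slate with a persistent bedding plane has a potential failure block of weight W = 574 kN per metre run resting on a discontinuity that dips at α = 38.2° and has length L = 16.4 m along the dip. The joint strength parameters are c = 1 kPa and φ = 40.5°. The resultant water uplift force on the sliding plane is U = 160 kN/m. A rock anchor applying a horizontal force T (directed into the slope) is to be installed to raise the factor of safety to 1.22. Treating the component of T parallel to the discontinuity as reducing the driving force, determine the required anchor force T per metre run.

T = 113 kN/m

Resolving forces along and normal to the sliding plane, with the horizontal anchor force T adding T·sinα to the effective normal force and T·cosα acting up the plane against the driving force:
FS = [cL + (W cosα − U + T sinα) tanφ] / [W sinα − T cosα]
Without the anchor: N' = 291.1 kN/m, driving T_d = 355.0 kN/m, resisting R = 1·16.4 + 291.1·tan40.5° = 265.0 kN/m, FS = 0.75.
Setting FS = 1.22 and solving for T:
1.22·(355.0 − T cos38.2°) = 265.0 + T sin38.2°·tan40.5°
T·(sin38.2°·tan40.5° + 1.22·cos38.2°) = 1.22·355.0 − 265.0
T·(0.6184·0.8541 + 1.22·0.7859) = 433.1 − 265.0 = 168.1
T·1.4869 = 168.1
T = 113.0 kN/m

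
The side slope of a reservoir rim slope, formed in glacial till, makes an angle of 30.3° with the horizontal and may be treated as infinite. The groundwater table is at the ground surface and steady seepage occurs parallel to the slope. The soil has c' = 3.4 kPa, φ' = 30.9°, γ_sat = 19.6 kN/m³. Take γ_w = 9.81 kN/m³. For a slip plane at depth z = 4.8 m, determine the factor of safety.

With seepage parallel to the slope and the water table at the surface, the effective normal stress on the slip plane uses the buoyant unit weight γ' = γ_sat − γ_w while the driving shear stress uses γ_sat:
FS = [c' + γ' z cos²β tanφ'] / [γ_sat z sinβ cosβ]
γ' = 19.6 − 9.81 = 9.79 kN/m³
Numerator = 3.4 + 9.79·4.8·cos²30.3°·tan30.9° = 3.4 + 9.79·4.8·0.7455·0.5985 = 24.365 kPa
Denominator = 19.6·4.8·sin30.3°·cos30.3° = 19.6·4.8·0.5045·0.8634 = 40.982 kPa
FS = 24.365 / 40.982 = 0.595

FS = 0.59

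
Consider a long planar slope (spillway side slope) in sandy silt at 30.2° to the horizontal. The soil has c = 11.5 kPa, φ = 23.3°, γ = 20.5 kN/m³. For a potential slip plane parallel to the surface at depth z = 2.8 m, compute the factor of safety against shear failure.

FS = 1.20

For an infinite slope with a slip plane parallel to the surface (no pore pressure): FS = [c + γz cos²β tanφ] / [γz sinβ cosβ].
γz = 20.5·2.8 = 57.40 kN/m²
Numerator = 11.5 + 57.40·cos²30.2°·tan23.3° = 11.5 + 57.40·0.7470·0.4307 = 29.965 kPa
Denominator = 57.40·sin30.2°·cos30.2° = 57.40·0.5030·0.8643 = 24.955 kPa
FS = 29.965 / 24.955 = 1.201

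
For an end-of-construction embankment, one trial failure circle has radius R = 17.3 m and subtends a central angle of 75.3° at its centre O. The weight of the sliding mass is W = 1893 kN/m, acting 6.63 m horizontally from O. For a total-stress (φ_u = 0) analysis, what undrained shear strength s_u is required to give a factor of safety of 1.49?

FS = s_u·L_a·R / (W·d), so s_u = FS·W·d / (L_a·R).
Arc length L_a = R·θ = 17.3·(75.3°·π/180) = 17.3·1.3142 = 22.74 m
s_u = 1.49·1893·6.63 / (22.74·17.3) = 18700.4 / 393.34 = 47.54 kPa

s_u = 47.5 kPa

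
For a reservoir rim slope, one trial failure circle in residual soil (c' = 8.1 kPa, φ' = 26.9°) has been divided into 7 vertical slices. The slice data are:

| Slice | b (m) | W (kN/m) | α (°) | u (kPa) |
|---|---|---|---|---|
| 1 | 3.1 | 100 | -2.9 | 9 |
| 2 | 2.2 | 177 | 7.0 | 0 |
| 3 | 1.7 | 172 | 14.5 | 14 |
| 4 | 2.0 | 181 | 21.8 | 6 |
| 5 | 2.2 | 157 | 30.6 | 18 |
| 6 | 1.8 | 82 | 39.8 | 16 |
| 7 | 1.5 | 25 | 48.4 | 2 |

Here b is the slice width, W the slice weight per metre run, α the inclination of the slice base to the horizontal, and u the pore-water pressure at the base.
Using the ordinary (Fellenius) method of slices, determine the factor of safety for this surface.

Ordinary method of slices: FS = Σ[c'·Δl_i + (W_i cosα_i − u_i·Δl_i)·tanφ'] / Σ W_i sinα_i, with Δl_i = b_i / cosα_i.
Slice 1: Δl = 3.1/cos(-2.9°) = 3.104 m; N'_1 = 100·cos(-2.9°) − 9·3.104 = 71.9; c'Δl = 25.14; W sinα = -5.1
Slice 2: Δl = 2.2/cos7.0° = 2.217 m; N'_2 = 177·cos7.0° − 0·2.217 = 175.7; c'Δl = 17.95; W sinα = 21.6
Slice 3: Δl = 1.7/cos14.5° = 1.756 m; N'_3 = 172·cos14.5° − 14·1.756 = 141.9; c'Δl = 14.22; W sinα = 43.1
Slice 4: Δl = 2.0/cos21.8° = 2.154 m; N'_4 = 181·cos21.8° − 6·2.154 = 155.1; c'Δl = 17.45; W sinα = 67.2
Slice 5: Δl = 2.2/cos30.6° = 2.556 m; N'_5 = 157·cos30.6° − 18·2.556 = 89.1; c'Δl = 20.70; W sinα = 79.9
Slice 6: Δl = 1.8/cos39.8° = 2.343 m; N'_6 = 82·cos39.8° − 16·2.343 = 25.5; c'Δl = 18.98; W sinα = 52.5
Slice 7: Δl = 1.5/cos48.4° = 2.259 m; N'_7 = 25·cos48.4° − 2·2.259 = 12.1; c'Δl = 18.30; W sinα = 18.7
Σc'Δl = 132.7 kN/m; ΣN' = 671.4 kN/m; ΣW sinα = 277.9 kN/m
Resisting = 132.7 + 671.4·tan26.9° = 132.7 + 340.6 = 473.4 kN/m
FS = 473.4 / 277.9 = 1.703

FS = 1.70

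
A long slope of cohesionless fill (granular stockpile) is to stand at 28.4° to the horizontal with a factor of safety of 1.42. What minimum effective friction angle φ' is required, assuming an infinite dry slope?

FS = tanφ'/tanβ ⇒ tanφ' = FS · tanβ = 1.42 · tan28.4° = 0.7678
φ' = arctan(0.7678) = 37.52°

φ' = 37.5°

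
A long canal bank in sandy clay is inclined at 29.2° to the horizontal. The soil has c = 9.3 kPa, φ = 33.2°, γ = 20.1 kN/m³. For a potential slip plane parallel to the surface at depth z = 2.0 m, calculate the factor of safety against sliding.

FS = 1.71

For an infinite slope with a slip plane parallel to the surface (no pore pressure): FS = [c + γz cos²β tanφ] / [γz sinβ cosβ].
γz = 20.1·2.0 = 40.20 kN/m²
Numerator = 9.3 + 40.20·cos²29.2°·tan33.2° = 9.3 + 40.20·0.7620·0.6544 = 29.345 kPa
Denominator = 40.20·sin29.2°·cos29.2° = 40.20·0.4879·0.8729 = 17.120 kPa
FS = 29.345 / 17.120 = 1.714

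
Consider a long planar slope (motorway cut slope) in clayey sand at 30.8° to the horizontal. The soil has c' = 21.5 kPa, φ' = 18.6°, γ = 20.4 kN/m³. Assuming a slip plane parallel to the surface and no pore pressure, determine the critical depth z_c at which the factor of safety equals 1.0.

Setting FS = 1.00 in FS = [c' + γz cos²β tanφ'] / [γz sinβ cosβ] and solving for z:
z = c' / [γ cosβ (FS·sinβ − cosβ·tanφ')]
  = 21.5 / [20.4·cos30.8°·(1.00·sin30.8° − cos30.8°·tan18.6°)]
  = 21.5 / [20.4·0.8590·(1.00·0.5120 − 0.8590·0.3365)]
  = 21.5 / 3.9071 = 5.503 m

z_c = 5.50 m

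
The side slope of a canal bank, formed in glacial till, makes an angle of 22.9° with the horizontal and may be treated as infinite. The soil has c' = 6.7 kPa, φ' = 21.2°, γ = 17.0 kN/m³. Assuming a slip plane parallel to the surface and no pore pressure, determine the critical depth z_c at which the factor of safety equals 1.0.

Setting FS = 1.00 in FS = [c' + γz cos²β tanφ'] / [γz sinβ cosβ] and solving for z:
z = c' / [γ cosβ (FS·sinβ − cosβ·tanφ')]
  = 6.7 / [17.0·cos22.9°·(1.00·sin22.9° − cos22.9°·tan21.2°)]
  = 6.7 / [17.0·0.9212·(1.00·0.3891 − 0.9212·0.3879)]
  = 6.7 / 0.4983 = 13.446 m

z_c = 13.45 m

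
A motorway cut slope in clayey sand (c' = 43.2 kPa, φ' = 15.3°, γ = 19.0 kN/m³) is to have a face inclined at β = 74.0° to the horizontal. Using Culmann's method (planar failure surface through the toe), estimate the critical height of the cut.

H_c = 17.55 m

Culmann's analysis gives the critical failure plane at α_cr = (β + φ')/2 = (74.0 + 15.3)/2 = 44.6°, and the critical height
H_c = (4c'/γ) · sinβ cosφ' / [1 − cos(β − φ')]
    = (4·43.2/19.0) · sin74.0°·cos15.3° / [1 − cos(58.7°)]
    = 9.095 · 0.9613·0.9646 / [1 − 0.5195]
    = 9.095 · 0.9272 / 0.4805
    = 17.55 m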